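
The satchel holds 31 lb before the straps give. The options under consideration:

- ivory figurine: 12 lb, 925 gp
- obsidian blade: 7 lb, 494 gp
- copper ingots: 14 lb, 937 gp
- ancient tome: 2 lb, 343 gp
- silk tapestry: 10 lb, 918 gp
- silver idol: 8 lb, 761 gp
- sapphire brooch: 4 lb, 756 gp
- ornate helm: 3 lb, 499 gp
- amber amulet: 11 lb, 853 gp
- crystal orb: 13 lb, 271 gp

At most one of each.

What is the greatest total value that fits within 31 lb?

3441

A density-first pass picks ancient tome + silk tapestry + silver idol + sapphire brooch + ornate helm — 3277 at 27 lb.
Dropping silver idol frees 8 lb; slotting in ivory figurine (12 lb) lifts the total to 3441 at 31 lb.
An exhaustive check of the 1024 subsets confirms 3441.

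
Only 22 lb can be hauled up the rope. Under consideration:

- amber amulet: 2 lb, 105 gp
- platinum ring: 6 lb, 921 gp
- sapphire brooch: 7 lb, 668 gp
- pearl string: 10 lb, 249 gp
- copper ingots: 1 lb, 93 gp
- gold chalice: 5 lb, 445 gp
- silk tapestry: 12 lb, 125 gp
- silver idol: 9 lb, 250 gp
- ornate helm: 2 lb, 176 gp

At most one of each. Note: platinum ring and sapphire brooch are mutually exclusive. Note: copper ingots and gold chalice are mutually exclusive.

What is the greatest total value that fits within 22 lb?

1792

By value per lb: platinum ring 153.50, sapphire brooch 95.43, copper ingots 93.00, gold chalice 89.00 lead.
Taking platinum ring + gold chalice + silver idol + ornate helm: 22 lb used, 1792 in value.
Next best is amber amulet + platinum ring + gold chalice + silver idol at 1721 (22 lb) — short by 71.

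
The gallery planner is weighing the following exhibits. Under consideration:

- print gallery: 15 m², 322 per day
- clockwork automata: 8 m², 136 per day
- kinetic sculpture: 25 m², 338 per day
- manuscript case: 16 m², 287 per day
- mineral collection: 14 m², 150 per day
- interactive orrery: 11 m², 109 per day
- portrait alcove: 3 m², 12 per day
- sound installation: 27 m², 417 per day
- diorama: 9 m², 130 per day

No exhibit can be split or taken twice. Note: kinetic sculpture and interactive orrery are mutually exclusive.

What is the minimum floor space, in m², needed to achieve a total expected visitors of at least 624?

39

Need the lightest bundle worth ≥ 624.
Taking print gallery + clockwork automata + manuscript case gives 745 (≥ 624) for 39 m².
Any bundle with less than 39 m² falls short of 624.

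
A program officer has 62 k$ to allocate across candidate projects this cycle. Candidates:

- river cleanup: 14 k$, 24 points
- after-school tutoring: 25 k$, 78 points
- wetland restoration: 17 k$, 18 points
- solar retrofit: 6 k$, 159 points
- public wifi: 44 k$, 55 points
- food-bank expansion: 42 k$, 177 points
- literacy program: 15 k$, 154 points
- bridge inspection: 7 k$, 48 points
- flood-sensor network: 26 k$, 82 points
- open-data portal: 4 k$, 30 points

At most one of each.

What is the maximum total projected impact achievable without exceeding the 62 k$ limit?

Solar retrofit + literacy program + bridge inspection + flood-sensor network + open-data portal uses 58 of the 62 k$ and totals 473.
An exhaustive check of the 1024 subsets confirms 473.

473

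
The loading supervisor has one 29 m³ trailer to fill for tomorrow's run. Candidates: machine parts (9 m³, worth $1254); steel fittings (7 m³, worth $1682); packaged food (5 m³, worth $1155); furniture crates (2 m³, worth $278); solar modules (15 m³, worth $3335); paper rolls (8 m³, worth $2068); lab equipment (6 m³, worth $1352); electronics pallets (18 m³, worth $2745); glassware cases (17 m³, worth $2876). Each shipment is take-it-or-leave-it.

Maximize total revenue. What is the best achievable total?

6755

Filling by ratio: steel fittings + packaged food + furniture crates + paper rolls + lab equipment for 6535, with 1 m³ left unused.
Dropping steel fittings and packaged food and furniture crates frees 14 m³; slotting in solar modules (15 m³) lifts the total to 6755 at 29 m³.
Next best is packaged food + solar modules + paper rolls at 6558 (28 m³) — short by 197.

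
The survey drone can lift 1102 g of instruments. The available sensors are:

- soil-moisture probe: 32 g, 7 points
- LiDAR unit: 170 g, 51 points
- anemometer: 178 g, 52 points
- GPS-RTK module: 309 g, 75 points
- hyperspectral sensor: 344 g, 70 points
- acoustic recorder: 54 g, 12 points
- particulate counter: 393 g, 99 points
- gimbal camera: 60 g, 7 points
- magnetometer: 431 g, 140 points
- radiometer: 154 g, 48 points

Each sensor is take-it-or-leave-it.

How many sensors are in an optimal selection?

5

Best achievable data value is 321.
One optimal bundle: soil-moisture probe + LiDAR unit + GPS-RTK module + magnetometer + radiometer (1096 g).
Any selection reaching 321 contains exactly 5 sensors.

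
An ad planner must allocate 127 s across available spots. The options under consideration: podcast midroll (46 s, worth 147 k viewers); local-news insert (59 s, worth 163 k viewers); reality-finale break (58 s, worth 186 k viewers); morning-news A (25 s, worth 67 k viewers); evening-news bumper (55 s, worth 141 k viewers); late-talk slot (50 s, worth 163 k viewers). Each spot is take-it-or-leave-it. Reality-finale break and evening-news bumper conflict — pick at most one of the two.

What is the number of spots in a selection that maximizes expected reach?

The maximum expected reach within 127 s is 377.
For example podcast midroll + morning-news A + late-talk slot achieves it, using 121 s.
Any selection reaching 377 contains exactly 3 spots.

3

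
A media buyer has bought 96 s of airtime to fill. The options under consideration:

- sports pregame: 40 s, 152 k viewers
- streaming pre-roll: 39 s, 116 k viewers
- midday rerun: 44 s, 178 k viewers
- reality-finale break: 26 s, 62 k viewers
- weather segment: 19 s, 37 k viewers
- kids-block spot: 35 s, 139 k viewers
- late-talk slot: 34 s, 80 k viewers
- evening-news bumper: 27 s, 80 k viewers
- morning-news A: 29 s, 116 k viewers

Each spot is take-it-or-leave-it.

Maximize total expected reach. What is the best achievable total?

348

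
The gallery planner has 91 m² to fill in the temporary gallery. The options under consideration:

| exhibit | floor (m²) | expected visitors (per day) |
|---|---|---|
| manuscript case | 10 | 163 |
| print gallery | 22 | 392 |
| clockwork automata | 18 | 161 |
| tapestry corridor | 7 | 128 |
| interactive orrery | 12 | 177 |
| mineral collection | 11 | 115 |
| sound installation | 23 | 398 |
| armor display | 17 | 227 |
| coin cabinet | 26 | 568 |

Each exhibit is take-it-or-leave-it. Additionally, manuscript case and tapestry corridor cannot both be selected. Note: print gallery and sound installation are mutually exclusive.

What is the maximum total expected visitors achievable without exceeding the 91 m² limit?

1533

Density check — coin cabinet 21.85, tapestry corridor 18.29, print gallery 17.82, sound installation 17.30 are the best per m².
Taking manuscript case + interactive orrery + sound installation + armor display + coin cabinet: 88 m² used, 1533 in expected visitors.
No other feasible combination exceeds 1533.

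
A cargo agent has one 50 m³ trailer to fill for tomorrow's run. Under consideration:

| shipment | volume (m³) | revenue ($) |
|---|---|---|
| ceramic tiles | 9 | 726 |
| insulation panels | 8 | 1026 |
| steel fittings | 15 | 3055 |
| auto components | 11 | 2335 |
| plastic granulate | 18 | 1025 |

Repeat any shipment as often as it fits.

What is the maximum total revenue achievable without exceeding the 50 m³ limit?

10060

Greedy by ratio would take 4×auto components: 44 m³ used, total 9340.
Dropping auto components frees 11 m³; slotting in steel fittings (15 m³) lifts the total to 10060 at 48 m³.
Nothing else within 50 m³ beats 10060.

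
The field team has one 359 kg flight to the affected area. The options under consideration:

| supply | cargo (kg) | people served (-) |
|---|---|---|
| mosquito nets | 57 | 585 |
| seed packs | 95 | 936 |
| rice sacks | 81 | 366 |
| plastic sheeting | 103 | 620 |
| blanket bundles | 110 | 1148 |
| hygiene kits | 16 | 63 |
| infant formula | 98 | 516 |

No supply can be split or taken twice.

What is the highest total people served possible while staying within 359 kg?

Best packing: mosquito nets + seed packs + rice sacks + blanket bundles + hygiene kits — 359 kg, 3098 total.
No other feasible combination exceeds 3098.

3098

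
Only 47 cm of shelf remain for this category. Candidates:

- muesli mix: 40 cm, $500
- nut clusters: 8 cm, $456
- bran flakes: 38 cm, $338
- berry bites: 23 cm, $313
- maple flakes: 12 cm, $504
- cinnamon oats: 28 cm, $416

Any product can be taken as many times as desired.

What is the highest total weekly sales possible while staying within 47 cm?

Density check — nut clusters 57.00, maple flakes 42.00, cinnamon oats 14.86, berry bites 13.61 are the best per cm.
The ratio heuristic lands on 5×nut clusters (2280) but leaves 7 cm idle.
The 8 cm tied up in nut clusters is better spent on maple flakes — total rises to 2328 (44 cm).
The spare 3 cm is too small for any remaining product, and no exchange beats 2328.

2328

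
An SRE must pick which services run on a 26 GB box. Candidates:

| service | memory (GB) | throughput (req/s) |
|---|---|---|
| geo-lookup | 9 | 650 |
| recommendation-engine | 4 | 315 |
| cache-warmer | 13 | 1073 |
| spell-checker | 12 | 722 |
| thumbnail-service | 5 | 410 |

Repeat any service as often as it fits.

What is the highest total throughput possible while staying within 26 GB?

2146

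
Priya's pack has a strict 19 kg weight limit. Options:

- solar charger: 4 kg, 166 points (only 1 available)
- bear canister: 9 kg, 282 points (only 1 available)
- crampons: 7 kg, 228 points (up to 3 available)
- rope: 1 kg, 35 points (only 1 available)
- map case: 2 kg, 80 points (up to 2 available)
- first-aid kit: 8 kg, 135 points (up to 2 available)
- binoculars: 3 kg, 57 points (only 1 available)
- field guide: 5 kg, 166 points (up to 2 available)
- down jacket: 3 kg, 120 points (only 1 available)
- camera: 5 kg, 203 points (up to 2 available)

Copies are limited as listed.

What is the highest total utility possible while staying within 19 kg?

772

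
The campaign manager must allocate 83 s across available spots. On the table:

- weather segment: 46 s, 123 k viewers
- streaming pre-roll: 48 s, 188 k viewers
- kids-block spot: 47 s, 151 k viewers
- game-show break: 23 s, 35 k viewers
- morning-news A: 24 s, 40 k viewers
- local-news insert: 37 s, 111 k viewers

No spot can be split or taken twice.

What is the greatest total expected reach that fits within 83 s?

234

Ranking by ratio (expected reach/s): streaming pre-roll 3.92, kids-block spot 3.21, local-news insert 3.00, weather segment 2.67.
A density-first pass picks streaming pre-roll + morning-news A — 228 at 72 s.
The 72 s tied up in streaming pre-roll and morning-news A is better spent on weather segment + local-news insert — total rises to 234 (83 s).
The closest alternative, streaming pre-roll + morning-news A, reaches only 228.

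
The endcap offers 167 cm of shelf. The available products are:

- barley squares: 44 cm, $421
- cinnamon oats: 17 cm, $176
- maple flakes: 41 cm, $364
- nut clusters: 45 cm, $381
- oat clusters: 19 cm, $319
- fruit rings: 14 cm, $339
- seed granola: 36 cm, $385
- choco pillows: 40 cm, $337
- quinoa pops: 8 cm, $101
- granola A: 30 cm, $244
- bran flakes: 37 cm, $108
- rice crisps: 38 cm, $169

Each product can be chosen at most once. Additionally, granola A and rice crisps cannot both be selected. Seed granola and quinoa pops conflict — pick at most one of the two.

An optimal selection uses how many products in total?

6

The maximum weekly sales within 167 cm is 1920.
One optimal bundle: cinnamon oats + maple flakes + oat clusters + fruit rings + seed granola + choco pillows (167 cm).
Any selection reaching 1920 contains exactly 6 products.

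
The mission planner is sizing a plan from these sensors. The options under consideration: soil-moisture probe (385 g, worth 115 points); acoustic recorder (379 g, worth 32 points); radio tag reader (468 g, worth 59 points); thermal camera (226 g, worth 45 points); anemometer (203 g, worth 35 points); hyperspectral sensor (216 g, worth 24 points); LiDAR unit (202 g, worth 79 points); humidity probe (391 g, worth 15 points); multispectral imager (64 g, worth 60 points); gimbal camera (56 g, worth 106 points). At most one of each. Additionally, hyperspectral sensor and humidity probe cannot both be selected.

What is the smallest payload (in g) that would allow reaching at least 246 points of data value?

Need the lightest bundle worth ≥ 246.
soil-moisture probe + multispectral imager + gimbal camera: 281 data value at 505 g.
No combination under 505 g hits 246.

505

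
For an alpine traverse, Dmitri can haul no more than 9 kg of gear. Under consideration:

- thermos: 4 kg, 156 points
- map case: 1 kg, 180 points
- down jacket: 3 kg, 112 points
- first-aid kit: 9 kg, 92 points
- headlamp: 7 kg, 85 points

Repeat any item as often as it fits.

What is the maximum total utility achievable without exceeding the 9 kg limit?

By utility per kg: map case 180.00, thermos 39.00, down jacket 37.33, headlamp 12.14 lead.
Best packing: 9×map case — 9 kg, 1620 total.
No other feasible combination exceeds 1620.

1620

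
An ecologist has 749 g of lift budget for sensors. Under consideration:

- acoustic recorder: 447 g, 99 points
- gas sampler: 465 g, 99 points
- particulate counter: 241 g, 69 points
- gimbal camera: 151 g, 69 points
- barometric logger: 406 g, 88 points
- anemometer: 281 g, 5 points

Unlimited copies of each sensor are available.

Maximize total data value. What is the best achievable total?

276

Particulate counter + 3×gimbal camera uses 694 of the 749 g and totals 276.
Nothing else within 749 g beats 276.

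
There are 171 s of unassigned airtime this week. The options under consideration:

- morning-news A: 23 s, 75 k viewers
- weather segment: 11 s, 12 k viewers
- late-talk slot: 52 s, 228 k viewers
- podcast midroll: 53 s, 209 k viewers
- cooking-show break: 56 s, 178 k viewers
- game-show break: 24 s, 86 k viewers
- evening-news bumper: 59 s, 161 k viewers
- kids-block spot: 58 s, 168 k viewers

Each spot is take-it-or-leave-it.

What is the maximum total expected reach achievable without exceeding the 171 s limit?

615

Ranking by ratio (expected reach/s): late-talk slot 4.38, podcast midroll 3.94, game-show break 3.58.
Taking the top-ratio spots first gives morning-news A + weather segment + late-talk slot + podcast midroll + game-show break for 610 (163 s).
Replace morning-news A and weather segment and game-show break with cooking-show break: the trade gains 5 net, giving 615 at 161 s.
Runner-up morning-news A + weather segment + late-talk slot + podcast midroll + game-show break tops out at 610.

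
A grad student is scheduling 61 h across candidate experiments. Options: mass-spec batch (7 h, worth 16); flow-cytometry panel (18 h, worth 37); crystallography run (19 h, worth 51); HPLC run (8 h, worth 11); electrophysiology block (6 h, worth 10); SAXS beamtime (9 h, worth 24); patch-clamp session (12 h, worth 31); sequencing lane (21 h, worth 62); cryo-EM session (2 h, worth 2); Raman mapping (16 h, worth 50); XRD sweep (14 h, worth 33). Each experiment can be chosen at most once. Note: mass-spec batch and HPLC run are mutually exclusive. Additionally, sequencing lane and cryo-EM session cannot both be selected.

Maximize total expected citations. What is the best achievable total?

169

Best packing: SAXS beamtime + sequencing lane + Raman mapping + XRD sweep — 60 h, 169 total.
The closest alternative, crystallography run + SAXS beamtime + patch-clamp session + sequencing lane, reaches only 168.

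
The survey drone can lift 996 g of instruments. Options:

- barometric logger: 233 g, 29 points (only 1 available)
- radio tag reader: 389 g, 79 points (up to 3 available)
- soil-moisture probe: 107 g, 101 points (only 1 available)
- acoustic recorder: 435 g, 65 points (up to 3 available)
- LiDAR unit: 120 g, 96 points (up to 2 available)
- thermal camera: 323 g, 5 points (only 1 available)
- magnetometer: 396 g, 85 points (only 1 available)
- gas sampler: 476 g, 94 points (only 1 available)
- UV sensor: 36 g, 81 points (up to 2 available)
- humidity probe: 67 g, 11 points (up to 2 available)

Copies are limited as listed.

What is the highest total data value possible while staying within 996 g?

562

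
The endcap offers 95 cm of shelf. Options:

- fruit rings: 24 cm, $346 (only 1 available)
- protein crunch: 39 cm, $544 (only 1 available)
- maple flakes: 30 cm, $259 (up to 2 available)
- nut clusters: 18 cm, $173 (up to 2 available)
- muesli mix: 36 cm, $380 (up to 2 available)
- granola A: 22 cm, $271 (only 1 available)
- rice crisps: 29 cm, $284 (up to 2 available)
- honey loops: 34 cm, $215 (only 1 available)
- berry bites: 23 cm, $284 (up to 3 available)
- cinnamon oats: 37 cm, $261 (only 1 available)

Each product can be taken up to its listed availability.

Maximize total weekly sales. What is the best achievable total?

1198

Filling by ratio: fruit rings + protein crunch + berry bites for 1174, with 9 cm left unused.
The 39 cm tied up in protein crunch is better spent on 2×berry bites — total rises to 1198 (93 cm).
No other feasible combination exceeds 1198.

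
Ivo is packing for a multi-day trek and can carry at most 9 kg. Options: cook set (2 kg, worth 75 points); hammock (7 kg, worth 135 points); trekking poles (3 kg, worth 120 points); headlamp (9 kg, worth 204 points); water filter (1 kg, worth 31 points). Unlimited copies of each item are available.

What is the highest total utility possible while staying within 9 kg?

3×trekking poles uses 9 of the 9 kg and totals 360.
Every other selection either busts 9 kg or fails to beat 360.

360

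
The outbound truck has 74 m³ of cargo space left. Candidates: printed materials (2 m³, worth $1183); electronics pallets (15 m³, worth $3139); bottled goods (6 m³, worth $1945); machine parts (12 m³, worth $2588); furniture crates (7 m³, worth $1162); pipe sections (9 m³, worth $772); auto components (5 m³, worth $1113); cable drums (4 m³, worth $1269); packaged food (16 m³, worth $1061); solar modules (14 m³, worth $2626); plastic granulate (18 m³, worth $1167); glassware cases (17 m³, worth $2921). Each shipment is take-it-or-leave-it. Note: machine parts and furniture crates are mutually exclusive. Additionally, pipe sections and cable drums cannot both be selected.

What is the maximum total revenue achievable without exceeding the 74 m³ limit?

15671

Ranking by ratio (revenue/m³): printed materials 591.50, bottled goods 324.17, cable drums 317.25, auto components 222.60.
Taking printed materials + electronics pallets + bottled goods + machine parts + cable drums + solar modules + glassware cases: 70 m³ used, 15671 in revenue.
The spare 4 m³ is too small for any remaining shipment, and no feasible exchange beats 15671.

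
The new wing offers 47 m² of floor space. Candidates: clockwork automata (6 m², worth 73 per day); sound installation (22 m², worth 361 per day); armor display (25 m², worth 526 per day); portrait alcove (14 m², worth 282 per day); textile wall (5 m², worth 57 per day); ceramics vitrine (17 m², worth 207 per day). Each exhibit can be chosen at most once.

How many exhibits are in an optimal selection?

2

The maximum expected visitors within 47 m² is 887.
sound installation + armor display hits 887 at 47 m².
All optima have 2 exhibits.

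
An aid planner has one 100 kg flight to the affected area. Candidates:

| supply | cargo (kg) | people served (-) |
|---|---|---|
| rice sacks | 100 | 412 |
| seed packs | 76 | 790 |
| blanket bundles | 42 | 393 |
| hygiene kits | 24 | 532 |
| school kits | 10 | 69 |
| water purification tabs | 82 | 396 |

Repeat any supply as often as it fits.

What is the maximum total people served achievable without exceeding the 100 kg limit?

Taking 4×hygiene kits: 96 kg used, 2128 in people served.

2128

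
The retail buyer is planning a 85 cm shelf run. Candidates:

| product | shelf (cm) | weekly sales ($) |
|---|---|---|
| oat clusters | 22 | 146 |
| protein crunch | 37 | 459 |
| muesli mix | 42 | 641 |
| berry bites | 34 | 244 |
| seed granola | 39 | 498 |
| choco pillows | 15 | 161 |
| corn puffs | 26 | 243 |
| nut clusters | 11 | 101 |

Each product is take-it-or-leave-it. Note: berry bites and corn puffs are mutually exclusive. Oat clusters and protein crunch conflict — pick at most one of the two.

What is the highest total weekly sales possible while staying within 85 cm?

Density check — muesli mix 15.26, seed granola 12.77, protein crunch 12.41 are the best per cm.
Taking muesli mix + seed granola: 81 cm used, 1139 in weekly sales.
The closest alternative, protein crunch + muesli mix, reaches only 1100.

1139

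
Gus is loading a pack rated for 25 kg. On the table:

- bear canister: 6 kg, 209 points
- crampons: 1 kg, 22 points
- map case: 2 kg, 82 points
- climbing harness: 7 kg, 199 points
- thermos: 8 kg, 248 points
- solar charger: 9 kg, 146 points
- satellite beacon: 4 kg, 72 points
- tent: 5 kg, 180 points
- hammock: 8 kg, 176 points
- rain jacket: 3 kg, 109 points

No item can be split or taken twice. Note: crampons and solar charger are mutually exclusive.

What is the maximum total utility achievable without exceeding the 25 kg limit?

The ratio ordering already packs tightly: bear canister + crampons + map case + thermos + tent + rain jacket, 25 kg, 850.

850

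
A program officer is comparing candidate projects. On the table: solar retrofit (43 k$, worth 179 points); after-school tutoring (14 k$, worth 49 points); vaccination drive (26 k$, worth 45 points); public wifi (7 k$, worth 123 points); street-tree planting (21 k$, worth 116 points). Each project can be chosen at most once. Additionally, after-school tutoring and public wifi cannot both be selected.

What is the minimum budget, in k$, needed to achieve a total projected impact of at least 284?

50

Need the lightest bundle worth ≥ 284.
Taking solar retrofit + public wifi gives 302 (≥ 284) for 50 k$.
Any bundle with less than 50 k$ falls short of 284.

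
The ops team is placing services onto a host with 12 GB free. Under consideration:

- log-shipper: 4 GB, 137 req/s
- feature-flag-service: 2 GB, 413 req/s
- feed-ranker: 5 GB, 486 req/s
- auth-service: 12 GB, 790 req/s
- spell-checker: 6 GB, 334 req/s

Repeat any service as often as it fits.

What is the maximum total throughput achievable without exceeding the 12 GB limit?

Taking 6×feature-flag-service: 12 GB used, 2478 in throughput.

2478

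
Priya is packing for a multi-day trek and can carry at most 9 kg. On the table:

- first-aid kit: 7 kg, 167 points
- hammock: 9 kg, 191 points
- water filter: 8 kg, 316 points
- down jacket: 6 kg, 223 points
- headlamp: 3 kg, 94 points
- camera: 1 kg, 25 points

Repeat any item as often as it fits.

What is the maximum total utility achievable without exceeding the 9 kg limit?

341

By utility per kg: water filter 39.50, down jacket 37.17, headlamp 31.33 lead.
The ratio ordering already packs tightly: water filter + camera, 9 kg, 341.
Every other selection either busts 9 kg or fails to beat 341.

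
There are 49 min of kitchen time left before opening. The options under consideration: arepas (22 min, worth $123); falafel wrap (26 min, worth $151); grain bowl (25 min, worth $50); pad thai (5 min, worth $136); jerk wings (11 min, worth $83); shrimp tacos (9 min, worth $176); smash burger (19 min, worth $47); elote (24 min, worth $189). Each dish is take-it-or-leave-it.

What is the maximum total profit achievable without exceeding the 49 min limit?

584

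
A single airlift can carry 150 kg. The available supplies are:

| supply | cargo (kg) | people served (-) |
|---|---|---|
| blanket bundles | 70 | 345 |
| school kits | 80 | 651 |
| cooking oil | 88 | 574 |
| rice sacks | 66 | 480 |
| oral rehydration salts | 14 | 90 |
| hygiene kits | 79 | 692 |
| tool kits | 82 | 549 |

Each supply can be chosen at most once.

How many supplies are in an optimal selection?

The maximum people served within 150 kg is 1172.
For example rice sacks + hygiene kits achieves it, using 145 kg.
Any selection reaching 1172 contains exactly 2 supplies.

2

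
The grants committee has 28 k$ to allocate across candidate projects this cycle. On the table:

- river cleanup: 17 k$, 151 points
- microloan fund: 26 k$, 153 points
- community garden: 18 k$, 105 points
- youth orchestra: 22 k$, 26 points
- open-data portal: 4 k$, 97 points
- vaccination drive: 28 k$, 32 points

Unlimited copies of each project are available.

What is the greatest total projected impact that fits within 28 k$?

By projected impact per k$: open-data portal 24.25, river cleanup 8.88, microloan fund 5.88 lead.
7×open-data portal uses 28 of the 28 k$ and totals 679.
No other feasible combination exceeds 679.

679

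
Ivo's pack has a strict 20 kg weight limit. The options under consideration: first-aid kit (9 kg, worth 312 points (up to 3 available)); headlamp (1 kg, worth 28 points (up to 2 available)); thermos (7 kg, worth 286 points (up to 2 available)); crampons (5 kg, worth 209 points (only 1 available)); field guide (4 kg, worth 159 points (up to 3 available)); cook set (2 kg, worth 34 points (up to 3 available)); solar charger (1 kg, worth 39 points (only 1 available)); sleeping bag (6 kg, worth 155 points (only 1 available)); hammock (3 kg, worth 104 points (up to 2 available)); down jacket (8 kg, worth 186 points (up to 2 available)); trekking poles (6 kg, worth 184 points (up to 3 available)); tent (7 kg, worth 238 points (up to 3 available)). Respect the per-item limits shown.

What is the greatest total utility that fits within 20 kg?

Ranking by ratio (utility/kg): crampons 41.80, thermos 40.86, field guide 39.75.
Taking 2×thermos + crampons + solar charger: 20 kg used, 820 in utility.
No other feasible combination exceeds 820.

820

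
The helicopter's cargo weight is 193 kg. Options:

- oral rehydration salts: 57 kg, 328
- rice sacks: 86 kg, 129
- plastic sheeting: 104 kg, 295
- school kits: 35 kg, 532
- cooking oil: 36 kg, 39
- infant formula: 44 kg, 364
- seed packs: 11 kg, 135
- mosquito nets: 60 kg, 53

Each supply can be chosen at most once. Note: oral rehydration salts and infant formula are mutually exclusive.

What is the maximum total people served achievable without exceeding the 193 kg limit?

1191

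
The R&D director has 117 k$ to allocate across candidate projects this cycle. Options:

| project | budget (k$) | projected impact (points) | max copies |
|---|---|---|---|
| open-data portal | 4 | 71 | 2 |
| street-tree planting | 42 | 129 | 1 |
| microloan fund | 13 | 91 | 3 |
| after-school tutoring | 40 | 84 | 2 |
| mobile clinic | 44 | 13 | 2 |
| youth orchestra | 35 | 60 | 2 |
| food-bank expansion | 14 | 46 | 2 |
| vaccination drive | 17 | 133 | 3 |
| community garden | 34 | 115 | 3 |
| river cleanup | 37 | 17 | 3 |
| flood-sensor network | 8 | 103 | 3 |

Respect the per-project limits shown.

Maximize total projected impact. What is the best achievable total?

Density check — open-data portal 17.75, flood-sensor network 12.88, vaccination drive 7.82 are the best per k$.
Best packing: 2×open-data portal + 2×microloan fund + 3×vaccination drive + 3×flood-sensor network — 109 k$, 1032 total.

1032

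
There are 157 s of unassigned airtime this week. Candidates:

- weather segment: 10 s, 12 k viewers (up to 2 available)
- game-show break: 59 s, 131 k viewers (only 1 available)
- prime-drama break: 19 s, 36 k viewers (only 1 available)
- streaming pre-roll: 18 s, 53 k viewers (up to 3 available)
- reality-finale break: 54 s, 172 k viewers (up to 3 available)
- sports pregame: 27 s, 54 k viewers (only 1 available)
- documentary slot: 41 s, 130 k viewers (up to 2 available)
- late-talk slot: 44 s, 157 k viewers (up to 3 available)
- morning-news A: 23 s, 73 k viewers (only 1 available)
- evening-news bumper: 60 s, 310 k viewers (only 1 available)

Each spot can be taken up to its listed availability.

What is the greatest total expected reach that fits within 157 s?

The ratio ordering already packs tightly: 2×late-talk slot + evening-news bumper, 148 s, 624.
Every other selection either busts 157 s or exceeds an availability limit or fails to beat 624.

624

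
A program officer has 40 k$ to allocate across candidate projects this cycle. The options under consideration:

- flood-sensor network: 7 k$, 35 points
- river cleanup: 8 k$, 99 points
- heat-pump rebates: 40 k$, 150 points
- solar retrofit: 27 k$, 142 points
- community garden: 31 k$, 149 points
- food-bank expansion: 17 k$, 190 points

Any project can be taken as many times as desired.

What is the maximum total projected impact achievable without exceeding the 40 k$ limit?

Ranking by ratio (projected impact/k$): river cleanup 12.38, food-bank expansion 11.18, solar retrofit 5.26.
Taking 5×river cleanup: 40 k$ used, 495 in projected impact.
Nothing else within 40 k$ beats 495.

495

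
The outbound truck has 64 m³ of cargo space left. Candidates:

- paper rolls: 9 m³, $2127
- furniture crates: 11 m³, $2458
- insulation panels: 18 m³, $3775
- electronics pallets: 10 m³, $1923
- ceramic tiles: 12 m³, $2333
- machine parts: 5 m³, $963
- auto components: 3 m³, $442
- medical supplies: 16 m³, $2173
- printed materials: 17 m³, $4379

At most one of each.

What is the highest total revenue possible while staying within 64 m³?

Ranking by ratio (revenue/m³): printed materials 257.59, paper rolls 236.33, furniture crates 223.45, insulation panels 209.72.
Greedy by ratio would take paper rolls + furniture crates + insulation panels + machine parts + auto components + printed materials: 63 m³ used, total 14144.
The 21 m³ tied up in insulation panels and auto components is better spent on electronics pallets + ceramic tiles — total rises to 14183 (64 m³).
That's the maximum — no swap from here does better than 14183.

14183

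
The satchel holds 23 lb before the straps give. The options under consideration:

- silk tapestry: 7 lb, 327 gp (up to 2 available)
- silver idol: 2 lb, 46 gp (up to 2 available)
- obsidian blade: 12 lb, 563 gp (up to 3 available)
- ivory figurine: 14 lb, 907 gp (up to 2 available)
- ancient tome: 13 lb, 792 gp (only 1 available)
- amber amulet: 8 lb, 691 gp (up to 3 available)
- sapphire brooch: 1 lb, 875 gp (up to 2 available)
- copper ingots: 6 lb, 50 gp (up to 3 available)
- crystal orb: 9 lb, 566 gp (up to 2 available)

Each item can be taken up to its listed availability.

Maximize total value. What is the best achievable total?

3233

Filling by ratio: 2×silver idol + 2×amber amulet + 2×sapphire brooch for 3224, with 1 lb left unused.
Replace 2×silver idol and amber amulet with ancient tome: the trade gains 9 net, giving 3233 at 23 lb.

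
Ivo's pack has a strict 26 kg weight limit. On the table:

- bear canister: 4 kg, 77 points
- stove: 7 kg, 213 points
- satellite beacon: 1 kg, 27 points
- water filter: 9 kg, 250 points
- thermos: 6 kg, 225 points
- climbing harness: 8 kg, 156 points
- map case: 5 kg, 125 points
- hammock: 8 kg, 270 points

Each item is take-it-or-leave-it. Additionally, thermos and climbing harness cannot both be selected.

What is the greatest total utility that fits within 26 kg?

A density-first pass picks bear canister + stove + satellite beacon + thermos + hammock — 812 at 26 kg.
Replace bear canister and satellite beacon with map case: the trade gains 21 net, giving 833 at 26 kg.
No other feasible combination exceeds 833.

833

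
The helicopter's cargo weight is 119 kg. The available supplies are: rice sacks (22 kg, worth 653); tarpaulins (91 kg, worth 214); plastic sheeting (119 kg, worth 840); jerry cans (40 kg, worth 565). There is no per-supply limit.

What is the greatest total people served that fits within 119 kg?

Taking 5×rice sacks: 110 kg used, 3265 in people served.

3265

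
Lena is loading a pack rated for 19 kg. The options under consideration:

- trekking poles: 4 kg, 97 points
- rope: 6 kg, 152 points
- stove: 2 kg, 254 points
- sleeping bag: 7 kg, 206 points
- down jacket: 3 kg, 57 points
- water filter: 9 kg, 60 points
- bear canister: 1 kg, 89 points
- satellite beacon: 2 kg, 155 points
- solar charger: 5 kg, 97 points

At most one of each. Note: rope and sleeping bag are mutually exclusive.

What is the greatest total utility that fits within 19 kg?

858

Density check — stove 127.00, bear canister 89.00, satellite beacon 77.50, sleeping bag 29.43 are the best per kg.
Taking trekking poles + stove + sleeping bag + down jacket + bear canister + satellite beacon: 19 kg used, 858 in utility.
Nothing else feasible within 19 kg beats 858.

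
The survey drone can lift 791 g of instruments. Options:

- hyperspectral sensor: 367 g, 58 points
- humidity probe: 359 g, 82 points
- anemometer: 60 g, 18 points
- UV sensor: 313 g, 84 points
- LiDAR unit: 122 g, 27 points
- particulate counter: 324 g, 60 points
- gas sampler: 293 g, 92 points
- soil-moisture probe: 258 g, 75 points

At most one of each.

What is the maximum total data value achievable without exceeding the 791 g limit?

221

Ranking by ratio (data value/g): gas sampler 0.31, anemometer 0.30, soil-moisture probe 0.29.
Greedy by ratio would take anemometer + LiDAR unit + gas sampler + soil-moisture probe: 733 g used, total 212.
Dropping soil-moisture probe frees 258 g; slotting in UV sensor (313 g) lifts the total to 221 at 788 g.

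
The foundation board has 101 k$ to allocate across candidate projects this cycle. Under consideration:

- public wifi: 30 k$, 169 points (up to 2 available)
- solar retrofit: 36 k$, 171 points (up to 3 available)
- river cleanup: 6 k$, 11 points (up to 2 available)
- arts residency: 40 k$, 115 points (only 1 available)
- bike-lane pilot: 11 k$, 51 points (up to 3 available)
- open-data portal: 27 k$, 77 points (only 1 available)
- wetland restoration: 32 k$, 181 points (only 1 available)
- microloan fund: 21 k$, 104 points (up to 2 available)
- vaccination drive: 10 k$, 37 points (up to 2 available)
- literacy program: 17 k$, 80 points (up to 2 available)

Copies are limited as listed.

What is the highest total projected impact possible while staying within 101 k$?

A density-first pass picks 2×public wifi + river cleanup + wetland restoration — 530 at 98 k$.
Replace public wifi and river cleanup with microloan fund + literacy program: the trade gains 4 net, giving 534 at 100 k$.
Nothing else within 101 k$ beats 534.

534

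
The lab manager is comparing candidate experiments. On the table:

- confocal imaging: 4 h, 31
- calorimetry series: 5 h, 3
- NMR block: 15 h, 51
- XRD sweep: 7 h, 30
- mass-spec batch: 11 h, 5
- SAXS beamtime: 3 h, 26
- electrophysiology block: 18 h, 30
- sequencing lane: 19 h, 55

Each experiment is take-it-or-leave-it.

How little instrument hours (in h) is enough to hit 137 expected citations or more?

29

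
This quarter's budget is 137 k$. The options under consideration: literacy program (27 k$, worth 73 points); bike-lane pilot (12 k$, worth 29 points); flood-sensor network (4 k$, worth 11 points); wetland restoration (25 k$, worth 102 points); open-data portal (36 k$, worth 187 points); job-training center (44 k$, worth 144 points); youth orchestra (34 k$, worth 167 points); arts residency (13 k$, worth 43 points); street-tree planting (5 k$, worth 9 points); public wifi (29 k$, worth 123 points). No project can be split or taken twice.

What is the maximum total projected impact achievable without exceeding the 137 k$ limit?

The ratio ordering already packs tightly: wetland restoration + open-data portal + youth orchestra + arts residency + public wifi, 137 k$, 622.
An exhaustive check of the 1024 subsets confirms 622.

622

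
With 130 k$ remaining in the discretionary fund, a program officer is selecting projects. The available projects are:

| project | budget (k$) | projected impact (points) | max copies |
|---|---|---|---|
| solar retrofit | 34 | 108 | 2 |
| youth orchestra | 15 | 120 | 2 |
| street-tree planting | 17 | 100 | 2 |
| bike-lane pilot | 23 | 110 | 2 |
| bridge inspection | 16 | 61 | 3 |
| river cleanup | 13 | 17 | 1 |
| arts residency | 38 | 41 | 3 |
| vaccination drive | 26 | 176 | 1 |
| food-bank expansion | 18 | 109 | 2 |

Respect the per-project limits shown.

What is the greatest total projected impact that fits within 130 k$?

Best packing: 2×youth orchestra + 2×street-tree planting + vaccination drive + 2×food-bank expansion — 126 k$, 834 total.

834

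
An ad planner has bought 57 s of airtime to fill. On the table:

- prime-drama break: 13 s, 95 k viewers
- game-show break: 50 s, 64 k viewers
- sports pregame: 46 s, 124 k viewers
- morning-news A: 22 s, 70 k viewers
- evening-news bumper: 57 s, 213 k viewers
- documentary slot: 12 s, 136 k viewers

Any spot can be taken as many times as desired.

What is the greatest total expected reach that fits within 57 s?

544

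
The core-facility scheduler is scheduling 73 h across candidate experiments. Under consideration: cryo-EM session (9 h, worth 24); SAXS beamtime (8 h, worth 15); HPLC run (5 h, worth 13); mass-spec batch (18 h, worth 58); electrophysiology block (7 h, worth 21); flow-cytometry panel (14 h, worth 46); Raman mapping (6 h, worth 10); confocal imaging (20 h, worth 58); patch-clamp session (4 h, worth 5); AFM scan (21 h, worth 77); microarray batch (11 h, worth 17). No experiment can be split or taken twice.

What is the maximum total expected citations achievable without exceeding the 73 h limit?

239

Greedy by ratio would take cryo-EM session + mass-spec batch + electrophysiology block + flow-cytometry panel + patch-clamp session + AFM scan: 73 h used, total 231.
The 20 h tied up in cryo-EM session and electrophysiology block and patch-clamp session is better spent on confocal imaging — total rises to 239 (73 h).
The closest alternative, cryo-EM session + mass-spec batch + electrophysiology block + flow-cytometry panel + patch-clamp session + AFM scan, reaches only 231.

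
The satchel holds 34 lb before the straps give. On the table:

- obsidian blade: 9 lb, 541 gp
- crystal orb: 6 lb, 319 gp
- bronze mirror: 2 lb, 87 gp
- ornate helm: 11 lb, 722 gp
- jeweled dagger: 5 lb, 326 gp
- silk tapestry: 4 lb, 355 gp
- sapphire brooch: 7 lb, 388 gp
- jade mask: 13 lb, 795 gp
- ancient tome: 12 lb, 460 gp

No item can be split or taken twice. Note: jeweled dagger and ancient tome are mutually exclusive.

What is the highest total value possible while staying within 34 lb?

2198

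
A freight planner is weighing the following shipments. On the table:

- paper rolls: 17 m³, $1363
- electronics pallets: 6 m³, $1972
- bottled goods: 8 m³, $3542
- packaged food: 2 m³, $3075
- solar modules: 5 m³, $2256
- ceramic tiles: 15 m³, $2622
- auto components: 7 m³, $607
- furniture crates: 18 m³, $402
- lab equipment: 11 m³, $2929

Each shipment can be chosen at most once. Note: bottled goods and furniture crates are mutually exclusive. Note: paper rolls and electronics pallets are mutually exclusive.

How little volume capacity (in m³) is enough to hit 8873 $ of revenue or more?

15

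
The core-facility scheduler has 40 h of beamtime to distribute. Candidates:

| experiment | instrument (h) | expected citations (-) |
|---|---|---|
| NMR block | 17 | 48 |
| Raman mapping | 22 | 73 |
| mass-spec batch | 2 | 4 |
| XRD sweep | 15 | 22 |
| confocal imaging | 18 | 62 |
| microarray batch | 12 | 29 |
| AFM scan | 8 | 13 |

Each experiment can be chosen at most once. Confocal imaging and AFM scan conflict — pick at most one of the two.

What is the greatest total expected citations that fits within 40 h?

135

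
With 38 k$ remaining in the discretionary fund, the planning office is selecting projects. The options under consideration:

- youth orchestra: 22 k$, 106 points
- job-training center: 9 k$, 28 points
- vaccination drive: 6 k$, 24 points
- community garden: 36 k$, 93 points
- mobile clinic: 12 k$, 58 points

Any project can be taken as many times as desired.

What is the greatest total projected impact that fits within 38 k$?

174

Ranking by ratio (projected impact/k$): mobile clinic 4.83, youth orchestra 4.82, vaccination drive 4.00, job-training center 3.11.
3×mobile clinic uses 36 of the 38 k$ and totals 174.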